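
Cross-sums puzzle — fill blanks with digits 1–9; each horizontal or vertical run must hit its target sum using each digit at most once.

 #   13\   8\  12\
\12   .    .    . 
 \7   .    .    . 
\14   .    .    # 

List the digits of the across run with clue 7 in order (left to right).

1 2 4

7 in 3 cells must be {1,2,4}.
Only 4 fits R2C3 under both its across sum 7 and down sum 12.
The 14 across and the 8 down share only 5, so R3C2 = 5.
R1C3 = 12 − 4 = 8 completes the 12 down.
R3C1 = 14 − 5 = 9 completes the 14 across.
R1C2 = 1: the only remaining digit allowed by both the 12 across and the 8 down.
Given what's placed, R2C1 must be 1 to fit the 7 across and 13 down.
R2C2 = 7 − 5 = 2 completes the 7 across.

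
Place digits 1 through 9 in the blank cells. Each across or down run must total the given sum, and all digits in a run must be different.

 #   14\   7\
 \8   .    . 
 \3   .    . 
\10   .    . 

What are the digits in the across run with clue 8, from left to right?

3 in 2 cells must be {1,2}; 7 in 3 cells must be {1,2,4}.
Nothing is forced directly, so branch on R1C2, whose candidates are 1 or 2. If R1C2 = 2: that forces R1C1 = 6, R2C1 = 1, after which R2C2 would have to be in {2} for the 3 across but in {1,4} for the 7 down — contradiction. So R1C2 = 1.
R1C1 = 8 − 1 = 7 completes the 8 across.
Given what's placed, R2C2 must be 2 to fit the 3 across and 7 down.
R3C2 = 7 − 3 = 4 completes the 7 down.
R2C1 = 3 − 2 = 1 completes the 3 across.
R3C1 = 10 − 4 = 6 completes the 10 across.

7, 1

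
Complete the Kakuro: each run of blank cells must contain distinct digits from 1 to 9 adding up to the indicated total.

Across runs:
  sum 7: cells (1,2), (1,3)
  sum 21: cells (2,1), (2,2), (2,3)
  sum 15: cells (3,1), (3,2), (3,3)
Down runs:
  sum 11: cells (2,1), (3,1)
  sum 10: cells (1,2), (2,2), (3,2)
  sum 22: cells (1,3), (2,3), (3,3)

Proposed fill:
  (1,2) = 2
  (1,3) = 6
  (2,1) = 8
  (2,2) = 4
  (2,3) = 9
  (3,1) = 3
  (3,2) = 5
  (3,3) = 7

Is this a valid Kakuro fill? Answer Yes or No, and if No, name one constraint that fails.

No — the down run (1,2)–(3,2) sums to 11, not 10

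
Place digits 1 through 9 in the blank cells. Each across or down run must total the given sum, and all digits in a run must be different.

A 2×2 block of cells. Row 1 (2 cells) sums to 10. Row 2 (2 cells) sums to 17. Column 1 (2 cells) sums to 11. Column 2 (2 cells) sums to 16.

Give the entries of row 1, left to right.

17 in 2 cells must be {8,9}; 16 in 2 cells must be {7,9}.
The 17 across and the 16 down share only 9, so (2,2) = 9.
(1,2) = 16 − 9 = 7 completes the 16 down.
(2,1) = 17 − 9 = 8 completes the 17 across.
(1,1) = 10 − 7 = 3 completes the 10 across.

3 7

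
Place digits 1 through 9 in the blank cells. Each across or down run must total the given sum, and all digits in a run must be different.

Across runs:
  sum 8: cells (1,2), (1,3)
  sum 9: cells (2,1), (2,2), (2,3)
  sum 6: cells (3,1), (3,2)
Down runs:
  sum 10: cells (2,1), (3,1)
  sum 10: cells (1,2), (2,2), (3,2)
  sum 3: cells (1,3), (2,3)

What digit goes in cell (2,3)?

3 in 2 cells must be {1,2}.
Nothing is forced directly, so branch on (1,3), whose candidates are 1 or 2. If (1,3) = 2: that forces (1,2) = 6, (2,3) = 1, (3,2) = 1, (2,2) = 3, after which (3,1) would have to be in {5} for the 6 across but in {1,2,3,4,6,7,8,9} for the 10 down — contradiction. So (1,3) = 1.
(1,2) = 8 − 1 = 7 completes the 8 across.
(2,3) = 3 − 1 = 2 completes the 3 down.
(2,2) = 1: the only remaining digit allowed by both the 9 across and the 10 down.
(3,2) = 10 − 8 = 2 completes the 10 down.
(2,1) = 9 − 3 = 6 completes the 9 across.
(3,1) = 6 − 2 = 4 completes the 6 across.

2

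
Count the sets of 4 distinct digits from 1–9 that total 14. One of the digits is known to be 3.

3

4 distinct digits from 1–9 sum between 10 and 30.
Keeping only sets containing 3.
Enumerating: {1,2,3,8}, {1,3,4,6}, {2,3,4,5}.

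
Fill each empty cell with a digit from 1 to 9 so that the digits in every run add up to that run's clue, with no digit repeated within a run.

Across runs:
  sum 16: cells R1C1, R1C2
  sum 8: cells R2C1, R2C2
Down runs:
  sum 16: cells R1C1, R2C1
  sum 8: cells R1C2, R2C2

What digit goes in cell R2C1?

7

16 in 2 cells must be {7,9}.
The 16 across and the 8 down share only 7, so R1C2 = 7.
The 8 across and the 16 down share only 7, so R2C1 = 7.
R2C2 = 8 − 7 = 1 completes the 8 across.
R1C1 = 16 − 7 = 9 completes the 16 across.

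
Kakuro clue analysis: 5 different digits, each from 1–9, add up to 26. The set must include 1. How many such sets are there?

5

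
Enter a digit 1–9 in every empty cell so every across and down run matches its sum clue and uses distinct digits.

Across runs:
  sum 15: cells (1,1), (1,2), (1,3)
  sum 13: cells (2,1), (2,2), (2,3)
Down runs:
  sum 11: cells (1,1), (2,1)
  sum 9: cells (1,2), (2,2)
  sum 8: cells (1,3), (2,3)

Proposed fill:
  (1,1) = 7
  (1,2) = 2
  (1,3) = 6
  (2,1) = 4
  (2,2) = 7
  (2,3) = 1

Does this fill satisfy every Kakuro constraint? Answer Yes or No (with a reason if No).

No — the across run (2,1)–(2,3) sums to 12, not 13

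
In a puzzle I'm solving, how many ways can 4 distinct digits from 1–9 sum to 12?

4 distinct digits from 1–9 sum between 10 and 30.
Enumerating: {1,2,3,6}, {1,2,4,5}.

2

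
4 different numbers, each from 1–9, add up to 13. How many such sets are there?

3

4 distinct digits from 1–9 sum between 10 and 30.
Enumerating: {1,2,3,7}, {1,2,4,6}, {1,3,4,5}.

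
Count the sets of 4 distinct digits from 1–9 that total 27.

3

4 distinct digits from 1–9 sum between 10 and 30.
Enumerating: {3,7,8,9}, {4,6,8,9}, {5,6,7,9}.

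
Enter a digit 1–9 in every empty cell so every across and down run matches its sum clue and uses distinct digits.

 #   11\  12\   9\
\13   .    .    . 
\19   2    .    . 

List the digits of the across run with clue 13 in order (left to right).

R1C1 = 11 − 2 = 9 completes the 11 down.
R1C2 = 3: the only remaining digit allowed by both the 13 across and the 12 down.
R1C3 = 13 − 12 = 1 completes the 13 across.
R2C2 = 12 − 3 = 9 completes the 12 down.
R2C3 = 19 − 11 = 8 completes the 19 across.

9 3 1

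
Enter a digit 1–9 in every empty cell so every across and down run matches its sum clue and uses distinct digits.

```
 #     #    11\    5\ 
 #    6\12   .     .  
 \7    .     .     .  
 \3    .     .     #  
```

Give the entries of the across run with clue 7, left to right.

4 2 1

7 in 3 cells must be {1,2,4}; 3 in 2 cells must be {1,2}.
Nothing is forced directly, so branch on R1C3, whose candidates are 3 or 4. If R1C3 = 3: then R1C2 would have to be in {9} for the 12 across but in {1,2,3,4,5,6,7,8} for the 11 down — contradiction. So R1C3 = 4.
R1C2 = 12 − 4 = 8 completes the 12 across.
R2C3 = 5 − 4 = 1 completes the 5 down.
R2C2 = 2: the only remaining digit allowed by both the 7 across and the 11 down.
R3C2 = 11 − 10 = 1 completes the 11 down.
R2C1 = 7 − 3 = 4 completes the 7 across.
R3C1 = 3 − 1 = 2 completes the 3 across.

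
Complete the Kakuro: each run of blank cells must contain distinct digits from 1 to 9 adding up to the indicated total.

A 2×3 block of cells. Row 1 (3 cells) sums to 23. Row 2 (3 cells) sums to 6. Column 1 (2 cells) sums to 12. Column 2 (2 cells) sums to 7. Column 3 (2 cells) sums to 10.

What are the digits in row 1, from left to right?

23 in 3 cells must be {6,8,9}; 6 in 3 cells must be {1,2,3}.
The 23 across and the 7 down share only 6, so (1,2) = 6.
The 6 across and the 12 down share only 3, so (2,1) = 3.
(2,2) = 7 − 6 = 1 completes the 7 down.
(2,3) = 6 − 4 = 2 completes the 6 across.
(1,1) = 12 − 3 = 9 completes the 12 down.
(1,3) = 23 − 15 = 8 completes the 23 across.

9 6 8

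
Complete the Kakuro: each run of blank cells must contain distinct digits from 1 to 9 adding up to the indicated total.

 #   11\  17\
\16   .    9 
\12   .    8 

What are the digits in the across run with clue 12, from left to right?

4 8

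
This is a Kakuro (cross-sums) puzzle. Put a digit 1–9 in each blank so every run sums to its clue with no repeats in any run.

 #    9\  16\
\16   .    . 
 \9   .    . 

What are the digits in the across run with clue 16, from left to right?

7 9

16 in 2 cells must be {7,9}.
The 16 across and the 9 down share only 7, so R1C1 = 7.
R1C2 = 16 − 7 = 9 completes the 16 across.
R2C1 = 9 − 7 = 2 completes the 9 down.
R2C2 = 9 − 2 = 7 completes the 9 across.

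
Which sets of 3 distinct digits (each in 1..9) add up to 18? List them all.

{1,8,9}; {2,7,9}; {3,6,9}; {3,7,8}; {4,5,9}; {4,6,8}; {5,6,7}

3 distinct digits from 1–9 sum between 6 and 24.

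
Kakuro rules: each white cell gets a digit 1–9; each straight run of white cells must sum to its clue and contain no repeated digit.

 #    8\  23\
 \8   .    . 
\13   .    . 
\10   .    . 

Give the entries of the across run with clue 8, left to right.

23 in 3 cells must be {6,8,9}.
The 8 across and the 23 down share only 6, so R1C2 = 6.
R1C1 = 8 − 6 = 2 completes the 8 across.
Given what's placed, R2C1 must be 5 to fit the 13 across and 8 down.
R2C2 = 13 − 5 = 8 completes the 13 across.
R3C1 = 8 − 7 = 1 completes the 8 down.
R3C2 = 10 − 1 = 9 completes the 10 across.

2 6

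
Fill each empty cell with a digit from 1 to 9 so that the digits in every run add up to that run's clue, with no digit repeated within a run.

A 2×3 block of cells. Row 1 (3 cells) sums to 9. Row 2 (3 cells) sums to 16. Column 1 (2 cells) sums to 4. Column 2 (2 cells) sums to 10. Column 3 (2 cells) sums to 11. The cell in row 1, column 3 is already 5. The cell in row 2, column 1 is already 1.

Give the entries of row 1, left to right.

4 in 2 cells must be {1,3}.
(1,1) = 4 − 1 = 3 completes the 4 down.
(1,2) = 9 − 8 = 1 completes the 9 across.
(2,2) = 10 − 1 = 9 completes the 10 down.
(2,3) = 16 − 10 = 6 completes the 16 across.

3, 1, 5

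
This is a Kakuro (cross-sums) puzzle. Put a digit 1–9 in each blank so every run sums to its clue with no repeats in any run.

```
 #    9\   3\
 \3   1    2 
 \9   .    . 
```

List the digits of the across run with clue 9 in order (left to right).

3 in 2 cells must be {1,2}.
R2C1 = 9 − 1 = 8 completes the 9 down.
R2C2 = 9 − 8 = 1 completes the 9 across.

8 1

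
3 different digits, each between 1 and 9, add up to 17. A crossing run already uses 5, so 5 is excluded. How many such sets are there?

5

3 distinct digits from 1–9 sum between 6 and 24.
Dropping sets that contain 5.
Enumerating: {1,7,9}, {2,6,9}, {2,7,8}, {3,6,8}, {4,6,7}.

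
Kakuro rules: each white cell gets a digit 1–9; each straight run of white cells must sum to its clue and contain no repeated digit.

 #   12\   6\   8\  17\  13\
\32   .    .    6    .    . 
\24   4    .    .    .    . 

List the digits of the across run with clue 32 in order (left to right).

17 in 2 cells must be {8,9}.
R1C1 = 12 − 4 = 8 completes the 12 down.
Given what's placed, R1C4 must be 9 to fit the 32 across and 17 down.
R2C3 = 8 − 6 = 2 completes the 8 down.
R2C4 = 17 − 9 = 8 completes the 17 down.
Given what's placed, R2C2 must be 1 to fit the 24 across and 6 down.
R2C5 = 24 − 15 = 9 completes the 24 across.
R1C2 = 6 − 1 = 5 completes the 6 down.
R1C5 = 32 − 28 = 4 completes the 32 across.

8, 5, 6, 9, 4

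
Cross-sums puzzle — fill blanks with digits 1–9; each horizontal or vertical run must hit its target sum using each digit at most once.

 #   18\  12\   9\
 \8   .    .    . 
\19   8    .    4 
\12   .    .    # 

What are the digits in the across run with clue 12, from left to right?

9 3

R1C3 = 9 − 4 = 5 completes the 9 down.
R2C2 = 19 − 12 = 7 completes the 19 across.
Given what's placed, R1C1 must be 1 to fit the 8 across and 18 down.
R1C2 = 8 − 6 = 2 completes the 8 across.
R3C1 = 18 − 9 = 9 completes the 18 down.
R3C2 = 12 − 9 = 3 completes the 12 across.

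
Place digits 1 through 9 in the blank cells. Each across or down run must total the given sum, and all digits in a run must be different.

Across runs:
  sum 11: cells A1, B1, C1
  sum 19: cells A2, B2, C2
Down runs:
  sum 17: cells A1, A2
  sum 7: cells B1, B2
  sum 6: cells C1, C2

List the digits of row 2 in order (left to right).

9 6 4

17 in 2 cells must be {8,9}.
The 11 across and the 17 down share only 8, so A1 = 8.
A2 = 17 − 8 = 9 completes the 17 down.
Nothing is forced directly, so branch on C2, whose candidates are 2 or 4. If C2 = 2: then C1 would have to be in {1,2} for the 11 across but in {4} for the 6 down — contradiction. So C2 = 4.
C1 = 6 − 4 = 2 completes the 6 down.
B2 = 19 − 13 = 6 completes the 19 across.
B1 = 11 − 10 = 1 completes the 11 across.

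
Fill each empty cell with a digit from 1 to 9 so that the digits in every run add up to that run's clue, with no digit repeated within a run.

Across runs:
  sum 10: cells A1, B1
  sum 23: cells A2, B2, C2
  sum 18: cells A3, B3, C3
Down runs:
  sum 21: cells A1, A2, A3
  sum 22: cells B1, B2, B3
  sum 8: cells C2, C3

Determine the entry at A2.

8

23 in 3 cells must be {6,8,9}.
Only 6 fits C2 under both its across sum 23 and down sum 8.
C3 = 8 − 6 = 2 completes the 8 down.
Nothing is forced directly, so branch on A3, whose candidates are 7 or 9. If A3 = 7: that forces B3 = 9, B2 = 8, after which B1 would have to be in {1,2,3,4,6,7,8,9} for the 10 across but in {5} for the 22 down — contradiction. So A3 = 9.
A2 = 8: the only remaining digit allowed by both the 23 across and the 21 down.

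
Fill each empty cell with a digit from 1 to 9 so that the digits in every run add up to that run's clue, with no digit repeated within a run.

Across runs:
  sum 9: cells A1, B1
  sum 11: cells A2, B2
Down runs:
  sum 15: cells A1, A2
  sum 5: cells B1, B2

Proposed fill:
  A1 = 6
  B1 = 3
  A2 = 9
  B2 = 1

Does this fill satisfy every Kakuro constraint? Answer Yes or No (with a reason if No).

No — the across run A2–B2 sums to 10, not 11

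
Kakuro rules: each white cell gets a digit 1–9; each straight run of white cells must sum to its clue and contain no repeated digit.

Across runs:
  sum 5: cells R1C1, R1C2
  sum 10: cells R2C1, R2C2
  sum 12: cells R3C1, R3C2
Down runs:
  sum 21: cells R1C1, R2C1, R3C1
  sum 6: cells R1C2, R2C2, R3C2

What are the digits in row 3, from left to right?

6 in 3 cells must be {1,2,3}.
The 5 across and the 21 down share only 4, so R1C1 = 4.
R1C2 = 5 − 4 = 1 completes the 5 across.
Given what's placed, R3C2 must be 3 to fit the 12 across and 6 down.
R2C2 = 6 − 4 = 2 completes the 6 down.
R3C1 = 12 − 3 = 9 completes the 12 across.
R2C1 = 10 − 2 = 8 completes the 10 across.

9 3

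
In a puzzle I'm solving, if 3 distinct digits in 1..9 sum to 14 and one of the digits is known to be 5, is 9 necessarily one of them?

No

Counterexample: {1,5,8} sums to 14 under that restriction without using 9.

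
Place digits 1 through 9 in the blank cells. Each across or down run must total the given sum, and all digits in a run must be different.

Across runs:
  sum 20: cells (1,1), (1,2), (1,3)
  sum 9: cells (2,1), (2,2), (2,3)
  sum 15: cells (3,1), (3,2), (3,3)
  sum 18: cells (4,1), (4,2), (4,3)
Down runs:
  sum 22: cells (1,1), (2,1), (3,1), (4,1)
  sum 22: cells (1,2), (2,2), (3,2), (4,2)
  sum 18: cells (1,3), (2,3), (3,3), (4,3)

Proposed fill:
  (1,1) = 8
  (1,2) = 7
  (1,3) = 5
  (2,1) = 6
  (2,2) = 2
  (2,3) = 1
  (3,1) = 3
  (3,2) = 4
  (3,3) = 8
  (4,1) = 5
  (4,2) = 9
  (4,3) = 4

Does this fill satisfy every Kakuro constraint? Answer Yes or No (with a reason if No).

Yes

Across: 8+7+5=20; 6+2+1=9; 3+4+8=15; 5+9+4=18. Down: 8+6+3+5=22; 7+2+4+9=22; 5+1+8+4=18. No digit repeats within any run.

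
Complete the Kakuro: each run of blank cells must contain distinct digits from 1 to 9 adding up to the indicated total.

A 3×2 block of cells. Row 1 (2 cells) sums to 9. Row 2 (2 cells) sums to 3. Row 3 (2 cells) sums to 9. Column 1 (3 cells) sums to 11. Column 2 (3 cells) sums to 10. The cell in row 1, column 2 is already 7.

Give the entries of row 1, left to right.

2, 7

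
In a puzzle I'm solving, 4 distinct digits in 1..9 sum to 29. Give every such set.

4 distinct digits from 1–9 sum between 10 and 30.
Only one set works: {5,7,8,9}.

{5,7,8,9}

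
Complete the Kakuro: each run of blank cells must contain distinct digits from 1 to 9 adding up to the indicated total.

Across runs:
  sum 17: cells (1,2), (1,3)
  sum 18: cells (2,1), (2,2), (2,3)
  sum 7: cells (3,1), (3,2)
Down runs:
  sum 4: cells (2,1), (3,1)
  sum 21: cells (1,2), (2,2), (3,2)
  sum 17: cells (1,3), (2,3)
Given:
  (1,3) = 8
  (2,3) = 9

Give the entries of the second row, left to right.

17 in 2 cells must be {8,9}; 4 in 2 cells must be {1,3}.
(1,2) = 17 − 8 = 9 completes the 17 across.
Nothing is forced directly, so branch on (2,1), whose candidates are 1 or 3. If (2,1) = 3: then (2,2) would have to be in {6} for the 18 across but in {4,5,7,8} for the 21 down — contradiction. So (2,1) = 1.
(2,2) = 18 − 10 = 8 completes the 18 across.
(3,1) = 4 − 1 = 3 completes the 4 down.
(3,2) = 7 − 3 = 4 completes the 7 across.

1 8 9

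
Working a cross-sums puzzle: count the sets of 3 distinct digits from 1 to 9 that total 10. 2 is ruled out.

2

3 distinct digits from 1–9 sum between 6 and 24.
Dropping sets that contain 2.
Enumerating: {1,3,6}, {1,4,5}.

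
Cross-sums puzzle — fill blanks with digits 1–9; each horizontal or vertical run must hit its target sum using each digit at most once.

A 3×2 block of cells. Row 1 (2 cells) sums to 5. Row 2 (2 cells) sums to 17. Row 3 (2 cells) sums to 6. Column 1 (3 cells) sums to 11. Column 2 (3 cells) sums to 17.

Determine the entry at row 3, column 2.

5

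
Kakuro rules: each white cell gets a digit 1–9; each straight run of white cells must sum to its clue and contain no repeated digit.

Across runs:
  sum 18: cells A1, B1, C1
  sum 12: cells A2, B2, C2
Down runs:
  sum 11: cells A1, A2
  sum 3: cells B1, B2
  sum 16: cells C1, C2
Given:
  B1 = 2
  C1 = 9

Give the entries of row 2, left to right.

4 1 7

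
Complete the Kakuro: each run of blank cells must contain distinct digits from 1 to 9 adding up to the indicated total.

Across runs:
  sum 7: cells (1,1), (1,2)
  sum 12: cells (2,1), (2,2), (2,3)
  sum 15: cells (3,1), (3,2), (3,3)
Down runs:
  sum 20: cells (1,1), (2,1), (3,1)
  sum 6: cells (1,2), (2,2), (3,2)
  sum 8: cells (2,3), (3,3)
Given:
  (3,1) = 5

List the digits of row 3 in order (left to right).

5, 3, 7

6 in 3 cells must be {1,2,3}.
Given what's placed, (1,1) must be 6 to fit the 7 across and 20 down.
(1,2) = 7 − 6 = 1 completes the 7 across.
(2,1) = 20 − 11 = 9 completes the 20 down.
Given what's placed, (2,2) must be 2 to fit the 12 across and 6 down.
(2,3) = 12 − 11 = 1 completes the 12 across.
(3,2) = 6 − 3 = 3 completes the 6 down.
(3,3) = 15 − 8 = 7 completes the 15 across.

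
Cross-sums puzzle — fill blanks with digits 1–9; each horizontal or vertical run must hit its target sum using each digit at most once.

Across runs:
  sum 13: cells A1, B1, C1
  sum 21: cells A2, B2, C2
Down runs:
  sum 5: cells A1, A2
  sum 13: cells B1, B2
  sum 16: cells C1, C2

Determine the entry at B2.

8

16 in 2 cells must be {7,9}.
The 21 across and the 5 down share only 4, so A2 = 4.
Given what's placed, C2 must be 9 to fit the 21 across and 16 down.
A1 = 5 − 4 = 1 completes the 5 down.
C1 = 16 − 9 = 7 completes the 16 down.
B2 = 21 − 13 = 8 completes the 21 across.
B1 = 13 − 8 = 5 completes the 13 across.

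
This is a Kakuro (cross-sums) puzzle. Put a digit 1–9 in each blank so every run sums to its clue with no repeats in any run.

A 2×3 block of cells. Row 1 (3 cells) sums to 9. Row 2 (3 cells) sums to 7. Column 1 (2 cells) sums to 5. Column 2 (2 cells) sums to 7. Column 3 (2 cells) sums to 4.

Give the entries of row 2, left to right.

4 2 1

7 in 3 cells must be {1,2,4}; 4 in 2 cells must be {1,3}.
The 7 across and the 4 down share only 1, so (2,3) = 1.
(1,3) = 4 − 1 = 3 completes the 4 down.
Nothing is forced directly, so branch on (2,1), whose candidates are 2 or 4. If (2,1) = 2: then (1,1) would have to be in {1,2,4,5} for the 9 across but in {3} for the 5 down — contradiction. So (2,1) = 4.
(1,1) = 5 − 4 = 1 completes the 5 down.
(1,2) = 9 − 4 = 5 completes the 9 across.
(2,2) = 7 − 5 = 2 completes the 7 across.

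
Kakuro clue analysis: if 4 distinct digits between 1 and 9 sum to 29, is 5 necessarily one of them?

Yes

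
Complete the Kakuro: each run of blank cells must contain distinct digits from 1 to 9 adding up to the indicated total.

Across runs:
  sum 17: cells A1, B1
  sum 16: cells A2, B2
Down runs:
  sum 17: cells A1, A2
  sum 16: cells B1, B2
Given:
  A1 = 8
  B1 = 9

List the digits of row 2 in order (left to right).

9 7

17 in 2 cells must be {8,9}; 16 in 2 cells must be {7,9}.
A2 = 17 − 8 = 9 completes the 17 down.
B2 = 16 − 9 = 7 completes the 16 across.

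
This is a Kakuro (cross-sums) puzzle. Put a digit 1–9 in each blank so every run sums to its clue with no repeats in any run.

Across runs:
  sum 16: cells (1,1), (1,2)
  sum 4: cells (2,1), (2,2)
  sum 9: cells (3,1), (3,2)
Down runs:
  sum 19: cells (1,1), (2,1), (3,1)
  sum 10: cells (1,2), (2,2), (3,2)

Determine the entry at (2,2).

1

16 in 2 cells must be {7,9}; 4 in 2 cells must be {1,3}.
The 16 across and the 10 down share only 7, so (1,2) = 7.
The 4 across and the 19 down share only 3, so (2,1) = 3.
(2,2) = 4 − 3 = 1 completes the 4 across.
(3,1) = 7: the only remaining digit allowed by both the 9 across and the 19 down.
(3,2) = 9 − 7 = 2 completes the 9 across.
(1,1) = 16 − 7 = 9 completes the 16 across.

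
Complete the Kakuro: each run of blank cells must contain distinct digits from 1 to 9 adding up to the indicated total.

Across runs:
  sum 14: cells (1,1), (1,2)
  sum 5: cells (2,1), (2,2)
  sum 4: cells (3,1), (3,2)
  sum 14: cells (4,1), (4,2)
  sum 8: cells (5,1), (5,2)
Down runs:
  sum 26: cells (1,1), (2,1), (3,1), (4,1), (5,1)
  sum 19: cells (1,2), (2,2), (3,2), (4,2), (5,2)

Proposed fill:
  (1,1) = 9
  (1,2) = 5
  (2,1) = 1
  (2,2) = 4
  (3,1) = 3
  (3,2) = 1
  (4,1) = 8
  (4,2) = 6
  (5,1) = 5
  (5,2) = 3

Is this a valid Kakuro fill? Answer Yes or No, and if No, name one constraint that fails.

Yes

Across: 9+5=14; 1+4=5; 3+1=4; 8+6=14; 5+3=8. Down: 9+1+3+8+5=26; 5+4+1+6+3=19. No digit repeats within any run.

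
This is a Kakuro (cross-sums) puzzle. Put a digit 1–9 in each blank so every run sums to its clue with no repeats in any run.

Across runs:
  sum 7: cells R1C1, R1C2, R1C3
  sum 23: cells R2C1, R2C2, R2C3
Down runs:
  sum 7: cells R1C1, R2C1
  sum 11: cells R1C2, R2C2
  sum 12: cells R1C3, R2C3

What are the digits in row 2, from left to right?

6 9 8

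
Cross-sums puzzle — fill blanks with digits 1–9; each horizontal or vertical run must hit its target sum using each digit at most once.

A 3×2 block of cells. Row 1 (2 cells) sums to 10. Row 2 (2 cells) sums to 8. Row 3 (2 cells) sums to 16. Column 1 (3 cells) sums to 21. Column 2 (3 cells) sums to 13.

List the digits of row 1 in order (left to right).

16 in 2 cells must be {7,9}.
Nothing is forced directly, so branch on (2,1), whose candidates are 5 or 6 or 7. If (2,1) = 6: that forces (2,2) = 2, (3,1) = 7, after which (3,2) would have to be in {9} for the 16 across but in {3,4,5,6,7,8} for the 13 down — contradiction. If (2,1) = 7: that forces (2,2) = 1, (3,1) = 9, (3,2) = 7, after which (1,1) would have to be in {1,2,3,4,6,7,8,9} for the 10 across but in {5} for the 21 down — contradiction. So (2,1) = 5.
(2,2) = 8 − 5 = 3 completes the 8 across.
Given what's placed, (3,2) must be 9 to fit the 16 across and 13 down.
(1,2) = 13 − 12 = 1 completes the 13 down.
(3,1) = 16 − 9 = 7 completes the 16 across.
(1,1) = 10 − 1 = 9 completes the 10 across.

9 1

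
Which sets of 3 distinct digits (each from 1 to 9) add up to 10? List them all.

{1,2,7}; {1,3,6}; {1,4,5}; {2,3,5}

3 distinct digits from 1–9 sum between 6 and 24.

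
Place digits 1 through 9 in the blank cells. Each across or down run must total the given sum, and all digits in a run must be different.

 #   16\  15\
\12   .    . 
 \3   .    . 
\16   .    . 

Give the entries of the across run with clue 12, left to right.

3 in 2 cells must be {1,2}; 16 in 2 cells must be {7,9}.
Nothing is forced directly, so branch on R2C1, whose candidates are 1 or 2. If R2C1 = 2: that forces R2C2 = 1, R3C1 = 9, after which R3C2 would have to be in {7} for the 16 across but in {5,6,8,9} for the 15 down — contradiction. So R2C1 = 1.
R2C2 = 3 − 1 = 2 completes the 3 across.
Nothing is forced directly, so branch on R3C1, whose candidates are 7 or 9. If R3C1 = 9: then R1C1 would have to be in {3,4,5,7,8,9} for the 12 across but in {6} for the 16 down — contradiction. So R3C1 = 7.
R1C1 = 16 − 8 = 8 completes the 16 down.
R1C2 = 12 − 8 = 4 completes the 12 across.
R3C2 = 16 − 7 = 9 completes the 16 across.

8 4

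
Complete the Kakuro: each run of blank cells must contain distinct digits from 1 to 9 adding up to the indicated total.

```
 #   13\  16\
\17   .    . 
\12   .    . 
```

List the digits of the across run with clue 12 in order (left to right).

5 7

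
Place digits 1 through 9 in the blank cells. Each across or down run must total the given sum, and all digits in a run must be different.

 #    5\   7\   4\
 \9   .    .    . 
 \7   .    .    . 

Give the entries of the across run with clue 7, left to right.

7 in 3 cells must be {1,2,4}; 4 in 2 cells must be {1,3}.
The 7 across and the 4 down share only 1, so R2C3 = 1.
R1C3 = 4 − 1 = 3 completes the 4 down.
Nothing is forced directly, so branch on R2C1, whose candidates are 2 or 4. If R2C1 = 2: then R1C1 would have to be in {1,2,4,5} for the 9 across but in {3} for the 5 down — contradiction. So R2C1 = 4.
R1C1 = 5 − 4 = 1 completes the 5 down.
R1C2 = 9 − 4 = 5 completes the 9 across.
R2C2 = 7 − 5 = 2 completes the 7 across.

4, 2, 1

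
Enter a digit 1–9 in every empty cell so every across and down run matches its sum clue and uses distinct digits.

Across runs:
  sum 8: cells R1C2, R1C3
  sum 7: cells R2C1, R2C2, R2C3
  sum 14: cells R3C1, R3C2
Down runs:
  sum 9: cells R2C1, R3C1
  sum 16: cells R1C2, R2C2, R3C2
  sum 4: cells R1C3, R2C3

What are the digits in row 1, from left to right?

7 in 3 cells must be {1,2,4}; 4 in 2 cells must be {1,3}.
The 7 across and the 4 down share only 1, so R2C3 = 1.
R1C3 = 4 − 1 = 3 completes the 4 down.
R1C2 = 8 − 3 = 5 completes the 8 across.
No cell is forced outright now. R3C2 can only be 8 or 9 (the digits allowed by both its 14 across and its 16 down). If R3C2 = 8: then R2C2 would have to be in {2,4} for the 7 across but in {3} for the 16 down — contradiction. So R3C2 = 9.
R2C2 = 16 − 14 = 2 completes the 16 down.
R3C1 = 14 − 9 = 5 completes the 14 across.
R2C1 = 7 − 3 = 4 completes the 7 across.

5, 3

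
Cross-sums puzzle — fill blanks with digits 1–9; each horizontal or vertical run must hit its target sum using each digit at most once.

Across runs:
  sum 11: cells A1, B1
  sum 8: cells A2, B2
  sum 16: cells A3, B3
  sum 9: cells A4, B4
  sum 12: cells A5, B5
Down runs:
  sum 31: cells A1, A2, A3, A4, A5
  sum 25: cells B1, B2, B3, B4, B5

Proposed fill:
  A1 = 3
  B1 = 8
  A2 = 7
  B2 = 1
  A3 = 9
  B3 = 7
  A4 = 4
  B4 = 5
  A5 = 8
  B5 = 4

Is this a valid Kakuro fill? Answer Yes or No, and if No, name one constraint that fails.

Across: 3+8=11; 7+1=8; 9+7=16; 4+5=9; 8+4=12. Down: 3+7+9+4+8=31; 8+1+7+5+4=25. No digit repeats within any run.

Yes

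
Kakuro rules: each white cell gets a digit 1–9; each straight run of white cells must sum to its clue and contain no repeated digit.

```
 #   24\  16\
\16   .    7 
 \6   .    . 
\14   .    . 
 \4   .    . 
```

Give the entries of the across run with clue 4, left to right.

3, 1

16 in 2 cells must be {7,9}; 4 in 2 cells must be {1,3}.
R1C1 = 16 − 7 = 9 completes the 16 across.
Nothing is forced directly, so branch on R4C1, whose candidates are 1 or 3. If R4C1 = 1: then R2C1 would have to be in {1,2,4,5} for the 6 across but in {6,8} for the 24 down — contradiction. So R4C1 = 3.
R4C2 = 4 − 3 = 1 completes the 4 across.
No cell is forced outright now. R2C1 can only be 4 or 5 (the digits allowed by both its 6 across and its 24 down). If R2C1 = 5: then R2C2 would have to be in {1} for the 6 across but in {2,3,5,6} for the 16 down — contradiction. So R2C1 = 4.
R2C2 = 6 − 4 = 2 completes the 6 across.
R3C1 = 24 − 16 = 8 completes the 24 down.
R3C2 = 14 − 8 = 6 completes the 14 across.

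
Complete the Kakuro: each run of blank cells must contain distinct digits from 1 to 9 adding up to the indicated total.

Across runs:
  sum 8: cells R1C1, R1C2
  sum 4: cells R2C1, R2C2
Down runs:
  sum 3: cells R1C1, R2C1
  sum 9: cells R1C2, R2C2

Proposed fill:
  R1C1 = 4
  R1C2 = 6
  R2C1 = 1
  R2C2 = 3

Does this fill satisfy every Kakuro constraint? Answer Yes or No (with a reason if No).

No — the down run R1C1–R2C1 sums to 5, not 3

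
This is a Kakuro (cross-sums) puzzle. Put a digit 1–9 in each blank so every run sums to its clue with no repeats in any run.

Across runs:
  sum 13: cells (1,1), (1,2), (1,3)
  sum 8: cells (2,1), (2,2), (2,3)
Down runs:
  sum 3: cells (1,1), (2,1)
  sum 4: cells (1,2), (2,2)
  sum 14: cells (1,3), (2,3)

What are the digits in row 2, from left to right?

3 in 2 cells must be {1,2}; 4 in 2 cells must be {1,3}.
The 8 across and the 14 down share only 5, so (2,3) = 5.
(1,3) = 14 − 5 = 9 completes the 14 down.
Given what's placed, (2,2) must be 1 to fit the 8 across and 4 down.
(1,1) = 1: the only remaining digit allowed by both the 13 across and the 3 down.
(1,2) = 13 − 10 = 3 completes the 13 across.
(2,1) = 8 − 6 = 2 completes the 8 across.

2, 1, 5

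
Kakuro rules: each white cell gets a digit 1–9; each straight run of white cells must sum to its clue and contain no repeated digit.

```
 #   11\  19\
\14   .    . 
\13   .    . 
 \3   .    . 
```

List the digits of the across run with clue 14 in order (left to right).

3 in 2 cells must be {1,2}.
The 3 across and the 19 down share only 2, so R3C2 = 2.
R3C1 = 3 − 2 = 1 completes the 3 across.
Nothing is forced directly, so branch on R1C1, whose candidates are 6 or 8. If R1C1 = 8: then R1C2 would have to be in {6} for the 14 across but in {8,9} for the 19 down — contradiction. So R1C1 = 6.
R1C2 = 14 − 6 = 8 completes the 14 across.
R2C1 = 11 − 7 = 4 completes the 11 down.
R2C2 = 13 − 4 = 9 completes the 13 across.

6, 8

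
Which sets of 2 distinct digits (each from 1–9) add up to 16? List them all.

2 distinct digits from 1–9 sum between 3 and 17.
Only one set works: {7,9}.

{7,9}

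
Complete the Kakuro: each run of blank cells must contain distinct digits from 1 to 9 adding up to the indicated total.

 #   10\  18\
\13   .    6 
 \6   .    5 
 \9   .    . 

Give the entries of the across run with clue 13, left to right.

7, 6

R1C1 = 13 − 6 = 7 completes the 13 across.
R2C1 = 6 − 5 = 1 completes the 6 across.
R3C1 = 10 − 8 = 2 completes the 10 down.
R3C2 = 9 − 2 = 7 completes the 9 across.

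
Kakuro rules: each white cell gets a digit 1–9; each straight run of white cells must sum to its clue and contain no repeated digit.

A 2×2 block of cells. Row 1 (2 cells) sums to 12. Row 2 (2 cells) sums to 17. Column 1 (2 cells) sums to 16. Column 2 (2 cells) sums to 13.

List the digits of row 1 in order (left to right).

7, 5

17 in 2 cells must be {8,9}; 16 in 2 cells must be {7,9}.
The 17 across and the 16 down share only 9, so (2,1) = 9.
(2,2) = 17 − 9 = 8 completes the 17 across.
(1,1) = 16 − 9 = 7 completes the 16 down.
(1,2) = 12 − 7 = 5 completes the 12 across.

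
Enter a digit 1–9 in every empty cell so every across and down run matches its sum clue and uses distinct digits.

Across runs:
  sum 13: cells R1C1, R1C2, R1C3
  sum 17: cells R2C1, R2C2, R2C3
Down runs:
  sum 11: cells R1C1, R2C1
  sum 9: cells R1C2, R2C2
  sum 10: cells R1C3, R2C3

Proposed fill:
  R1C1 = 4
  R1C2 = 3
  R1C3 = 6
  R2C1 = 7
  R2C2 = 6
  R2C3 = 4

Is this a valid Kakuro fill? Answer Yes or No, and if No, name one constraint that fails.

Yes

Across: 4+3+6=13; 7+6+4=17. Down: 4+7=11; 3+6=9; 6+4=10. No digit repeats within any run.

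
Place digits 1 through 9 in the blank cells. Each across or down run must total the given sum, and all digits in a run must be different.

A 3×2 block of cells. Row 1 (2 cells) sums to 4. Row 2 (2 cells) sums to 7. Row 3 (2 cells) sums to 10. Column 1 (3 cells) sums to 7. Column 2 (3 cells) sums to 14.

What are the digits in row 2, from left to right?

2 5

4 in 2 cells must be {1,3}; 7 in 3 cells must be {1,2,4}.
The 4 across and the 7 down share only 1, so (1,1) = 1.
(1,2) = 4 − 1 = 3 completes the 4 across.
Nothing is forced directly, so branch on (2,1), whose candidates are 2 or 4. If (2,1) = 4: then (2,2) would have to be in {3} for the 7 across but in {2,4,5,6,7,9} for the 14 down — contradiction. So (2,1) = 2.
(2,2) = 7 − 2 = 5 completes the 7 across.
(3,1) = 7 − 3 = 4 completes the 7 down.
(3,2) = 10 − 4 = 6 completes the 10 across.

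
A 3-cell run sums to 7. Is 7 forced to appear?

The only way to make 7 from 3 distinct digits is {1,2,4}, which does not contain 7.

No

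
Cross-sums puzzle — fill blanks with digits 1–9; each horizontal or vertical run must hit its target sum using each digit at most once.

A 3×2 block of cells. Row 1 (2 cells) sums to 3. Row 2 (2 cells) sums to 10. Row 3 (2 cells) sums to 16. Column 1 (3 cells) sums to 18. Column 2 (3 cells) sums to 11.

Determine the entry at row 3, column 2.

3 in 2 cells must be {1,2}; 16 in 2 cells must be {7,9}.
The 16 across and the 11 down share only 7, so (3,2) = 7.
Given what's placed, (1,2) must be 1 to fit the 3 across and 11 down.
(2,2) = 11 − 8 = 3 completes the 11 down.
(3,1) = 16 − 7 = 9 completes the 16 across.
(1,1) = 3 − 1 = 2 completes the 3 across.
(2,1) = 10 − 3 = 7 completes the 10 across.

7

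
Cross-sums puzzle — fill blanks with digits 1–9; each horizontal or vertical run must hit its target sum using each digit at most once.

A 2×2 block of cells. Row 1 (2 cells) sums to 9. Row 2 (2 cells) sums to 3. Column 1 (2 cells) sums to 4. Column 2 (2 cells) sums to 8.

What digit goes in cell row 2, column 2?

2

3 in 2 cells must be {1,2}; 4 in 2 cells must be {1,3}.
The 3 across and the 4 down share only 1, so (2,1) = 1.
(2,2) = 3 − 1 = 2 completes the 3 across.
(1,1) = 4 − 1 = 3 completes the 4 down.
(1,2) = 9 − 3 = 6 completes the 9 across.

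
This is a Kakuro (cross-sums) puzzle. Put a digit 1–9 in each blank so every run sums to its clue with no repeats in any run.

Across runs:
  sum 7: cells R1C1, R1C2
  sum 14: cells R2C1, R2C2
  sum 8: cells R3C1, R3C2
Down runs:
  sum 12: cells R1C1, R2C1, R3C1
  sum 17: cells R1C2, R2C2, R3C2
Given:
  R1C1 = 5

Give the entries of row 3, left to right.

R1C2 = 7 − 5 = 2 completes the 7 across.
Given what's placed, R2C1 must be 6 to fit the 14 across and 12 down.
R2C2 = 14 − 6 = 8 completes the 14 across.
R3C1 = 12 − 11 = 1 completes the 12 down.
R3C2 = 8 − 1 = 7 completes the 8 across.

1 7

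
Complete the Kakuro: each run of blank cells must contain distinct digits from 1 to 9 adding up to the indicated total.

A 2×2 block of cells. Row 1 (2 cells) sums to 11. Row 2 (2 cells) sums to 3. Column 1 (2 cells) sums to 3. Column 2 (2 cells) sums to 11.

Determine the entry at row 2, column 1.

3 in 2 cells must be {1,2}.
The 11 across and the 3 down share only 2, so (1,1) = 2.
(1,2) = 11 − 2 = 9 completes the 11 across.
(2,1) = 3 − 2 = 1 completes the 3 down.
(2,2) = 3 − 1 = 2 completes the 3 across.

1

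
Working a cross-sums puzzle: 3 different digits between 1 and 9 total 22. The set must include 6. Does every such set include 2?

The only way to make 22 from 3 distinct digits under that restriction is {6,7,9}, which does not contain 2.

No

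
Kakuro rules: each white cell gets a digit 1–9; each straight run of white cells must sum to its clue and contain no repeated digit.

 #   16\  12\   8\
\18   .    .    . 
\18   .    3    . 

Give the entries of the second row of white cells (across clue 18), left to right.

16 in 2 cells must be {7,9}.
R1C2 = 12 − 3 = 9 completes the 12 down.
Given what's placed, R1C1 must be 7 to fit the 18 across and 16 down.
R1C3 = 18 − 16 = 2 completes the 18 across.
R2C1 = 16 − 7 = 9 completes the 16 down.
R2C3 = 18 − 12 = 6 completes the 18 across.

9 3 6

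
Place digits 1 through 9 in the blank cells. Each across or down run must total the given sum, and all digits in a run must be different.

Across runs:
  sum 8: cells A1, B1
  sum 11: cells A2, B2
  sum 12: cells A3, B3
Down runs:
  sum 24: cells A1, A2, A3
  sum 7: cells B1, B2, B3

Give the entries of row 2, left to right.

9 2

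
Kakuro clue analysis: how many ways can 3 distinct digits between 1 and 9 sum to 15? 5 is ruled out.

3 distinct digits from 1–9 sum between 6 and 24.
Dropping sets that contain 5.
Enumerating: {1,6,8}, {2,4,9}, {2,6,7}, {3,4,8}.

4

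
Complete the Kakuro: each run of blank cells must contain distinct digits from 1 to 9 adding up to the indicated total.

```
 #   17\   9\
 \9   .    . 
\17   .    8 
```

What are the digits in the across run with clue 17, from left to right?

17 in 2 cells must be {8,9}.
The 9 across and the 17 down share only 8, so R1C1 = 8.
R1C2 = 9 − 8 = 1 completes the 9 across.
R2C1 = 17 − 8 = 9 completes the 17 across.

9, 8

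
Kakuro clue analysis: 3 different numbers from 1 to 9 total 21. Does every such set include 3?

No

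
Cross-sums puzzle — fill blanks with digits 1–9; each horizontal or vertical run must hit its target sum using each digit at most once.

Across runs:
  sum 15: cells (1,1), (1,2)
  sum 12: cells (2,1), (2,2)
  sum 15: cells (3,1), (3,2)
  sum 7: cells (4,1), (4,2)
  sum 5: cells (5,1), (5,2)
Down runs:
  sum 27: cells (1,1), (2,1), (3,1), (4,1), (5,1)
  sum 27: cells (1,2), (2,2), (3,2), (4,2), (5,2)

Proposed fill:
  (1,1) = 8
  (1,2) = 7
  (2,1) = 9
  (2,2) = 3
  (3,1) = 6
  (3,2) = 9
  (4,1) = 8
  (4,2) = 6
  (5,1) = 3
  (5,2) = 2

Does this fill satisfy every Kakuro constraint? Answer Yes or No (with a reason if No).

No — the down run (1,1)–(5,1) sums to 34, not 27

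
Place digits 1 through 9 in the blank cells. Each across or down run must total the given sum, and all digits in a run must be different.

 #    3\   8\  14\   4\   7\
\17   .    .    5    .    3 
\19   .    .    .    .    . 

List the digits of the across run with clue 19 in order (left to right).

1, 2, 9, 3, 4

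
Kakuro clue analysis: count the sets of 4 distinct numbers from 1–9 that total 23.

4 distinct digits from 1–9 sum between 10 and 30.

9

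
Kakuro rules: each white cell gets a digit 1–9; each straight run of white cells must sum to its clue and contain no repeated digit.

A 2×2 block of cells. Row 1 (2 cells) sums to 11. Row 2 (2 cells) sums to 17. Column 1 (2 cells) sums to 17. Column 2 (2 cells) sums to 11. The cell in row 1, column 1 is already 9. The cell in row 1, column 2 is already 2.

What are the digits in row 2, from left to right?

17 in 2 cells must be {8,9}.
(2,1) = 17 − 9 = 8 completes the 17 down.
(2,2) = 17 − 8 = 9 completes the 17 across.

8 9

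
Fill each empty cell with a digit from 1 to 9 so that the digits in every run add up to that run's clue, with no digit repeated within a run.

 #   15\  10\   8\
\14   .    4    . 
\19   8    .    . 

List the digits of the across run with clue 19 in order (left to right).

8, 6, 5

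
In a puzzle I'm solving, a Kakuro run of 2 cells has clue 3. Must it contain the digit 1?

Yes

The only way to make 3 from 2 distinct digits is {1,2}, which contains 1.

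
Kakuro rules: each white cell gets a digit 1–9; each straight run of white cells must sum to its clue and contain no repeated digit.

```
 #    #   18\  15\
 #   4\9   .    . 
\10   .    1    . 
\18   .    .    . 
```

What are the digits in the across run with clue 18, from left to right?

1 9 8

4 in 2 cells must be {1,3}.
Given what's placed, R1C2 must be 8 to fit the 9 across and 18 down.
R1C3 = 9 − 8 = 1 completes the 9 across.
R2C1 = 3: the only remaining digit allowed by both the 10 across and the 4 down.
R2C3 = 10 − 4 = 6 completes the 10 across.
R3C1 = 4 − 3 = 1 completes the 4 down.
R3C2 = 18 − 9 = 9 completes the 18 down.
R3C3 = 18 − 10 = 8 completes the 18 across.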